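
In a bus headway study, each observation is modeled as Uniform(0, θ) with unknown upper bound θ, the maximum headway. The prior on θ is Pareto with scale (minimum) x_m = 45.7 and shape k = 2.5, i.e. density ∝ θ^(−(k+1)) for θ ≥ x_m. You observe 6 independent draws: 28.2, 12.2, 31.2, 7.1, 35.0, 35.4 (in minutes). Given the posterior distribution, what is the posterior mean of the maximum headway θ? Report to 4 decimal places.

51.7933

A Pareto(scale x_m, shape k) prior on the upper bound θ of Uniform(0, θ) is conjugate: posterior is Pareto(max(x_m, max xᵢ), k + n).
Sample maximum = 35.4; prior scale x_m = 45.7 → posterior scale = max = 45.7.
Posterior shape = 2.5 + 6 = 8.5.
E[θ|data] = k·x_m/(k−1) = 8.5·45.7/7.5 = 51.7933.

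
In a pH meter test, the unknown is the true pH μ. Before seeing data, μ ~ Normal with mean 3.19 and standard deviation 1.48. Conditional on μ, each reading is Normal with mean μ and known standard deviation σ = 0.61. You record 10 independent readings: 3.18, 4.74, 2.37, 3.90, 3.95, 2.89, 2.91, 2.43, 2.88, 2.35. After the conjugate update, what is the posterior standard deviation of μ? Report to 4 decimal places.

0.1913

For Normal data with known variance σ², a Normal(μ₀, σ₀²) prior on μ is conjugate. Posterior precision = 1/σ₀² + n/σ²; posterior mean is the precision-weighted average of μ₀ and x̄.
σ₀² = 1.48² = 2.1904, σ² = 0.61² = 0.3721; σ² + n·σ₀² = 0.3721 + 10·2.1904 = 22.2761.
Posterior precision = 1/σ₀² + n/σ² = 1/2.1904 + 10/0.3721 = (σ² + n·σ₀²)/(σ₀²σ²) = 22.2761/(2.1904·0.3721); posterior variance σₙ² = σ₀²σ²/(σ² + n·σ₀²) = 2.1904·0.3721/22.2761 = 0.036588.
Posterior SD = √σₙ² = √(2.1904·0.3721/22.2761) = 0.1913.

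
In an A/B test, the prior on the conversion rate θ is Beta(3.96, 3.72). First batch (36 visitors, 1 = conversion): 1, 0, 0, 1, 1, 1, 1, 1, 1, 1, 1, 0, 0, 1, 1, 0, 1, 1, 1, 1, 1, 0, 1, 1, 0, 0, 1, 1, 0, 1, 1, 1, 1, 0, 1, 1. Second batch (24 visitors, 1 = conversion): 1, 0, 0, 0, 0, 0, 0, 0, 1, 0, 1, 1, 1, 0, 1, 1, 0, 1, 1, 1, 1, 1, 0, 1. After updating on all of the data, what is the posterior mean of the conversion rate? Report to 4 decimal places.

The Beta prior is conjugate to a Binomial/Bernoulli likelihood; the update adds successes to α and failures to β.
After batch 1: Beta(3.96+26, 3.72+10) = Beta(29.96, 13.72).
After batch 2: Beta(29.96+13, 13.72+11) = Beta(42.96, 24.72).
Posterior mean = α/(α+β) = 42.96/67.68 = 0.6348.

0.6348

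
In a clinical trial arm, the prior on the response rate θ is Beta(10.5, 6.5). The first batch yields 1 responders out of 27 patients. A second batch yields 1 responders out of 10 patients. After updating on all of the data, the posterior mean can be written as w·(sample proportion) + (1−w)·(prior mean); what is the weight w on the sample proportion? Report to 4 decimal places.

0.6852

The Beta prior is conjugate to a Binomial/Bernoulli likelihood; the update adds successes to α and failures to β.
Total number of patients: n = 27 + 10 = 37.
Posterior mean = (α₀+k)/(α₀+β₀+n) = [n/(α₀+β₀+n)]·(k/n) + [(α₀+β₀)/(α₀+β₀+n)]·α₀/(α₀+β₀), so only n and the prior enter the weight.
The weight on the data is w = n/(α₀+β₀+n) = 37/(10.5+6.5+37) = 37/54.0 = 0.6852.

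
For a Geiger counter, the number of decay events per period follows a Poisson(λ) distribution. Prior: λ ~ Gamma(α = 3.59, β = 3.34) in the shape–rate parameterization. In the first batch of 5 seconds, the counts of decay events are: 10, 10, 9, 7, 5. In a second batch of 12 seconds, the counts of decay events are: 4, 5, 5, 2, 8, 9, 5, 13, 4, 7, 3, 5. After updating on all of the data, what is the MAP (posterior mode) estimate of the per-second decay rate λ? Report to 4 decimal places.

5.5846

With a Gamma(shape α, rate β) prior, the Poisson likelihood is conjugate: the posterior is Gamma(α + ΣXᵢ, β + n).
Batch 1: sum of counts S = 41 over n = 5 seconds.
After batch 1: Gamma(α+S, β+n) = Gamma(3.59+41, 3.34+5) = Gamma(44.59, 8.34).
Batch 2: sum of counts S = 70 over n = 12 seconds.
After batch 2: Gamma(α+S, β+n) = Gamma(44.59+70, 8.34+12) = Gamma(114.59, 20.34).
Mode of Gamma(α,β) for α≥1 is (α−1)/β = 113.59/20.34 = 5.5846.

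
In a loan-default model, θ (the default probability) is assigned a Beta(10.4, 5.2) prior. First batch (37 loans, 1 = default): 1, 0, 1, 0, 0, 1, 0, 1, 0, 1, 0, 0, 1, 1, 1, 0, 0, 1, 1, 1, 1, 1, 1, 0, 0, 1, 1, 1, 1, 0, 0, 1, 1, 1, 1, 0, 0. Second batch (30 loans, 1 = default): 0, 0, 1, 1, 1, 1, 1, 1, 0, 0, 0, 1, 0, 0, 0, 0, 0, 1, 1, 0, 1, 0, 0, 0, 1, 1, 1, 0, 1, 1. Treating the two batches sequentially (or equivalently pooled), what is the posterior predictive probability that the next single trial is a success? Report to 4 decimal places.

0.5738

The Beta prior is conjugate to a Binomial/Bernoulli likelihood; the update adds successes to α and failures to β.
After batch 1: Beta(10.4+22, 5.2+15) = Beta(32.4, 20.2).
After batch 2: Beta(32.4+15, 20.2+15) = Beta(47.4, 35.2).
For a single future Bernoulli trial, P(success | data) = α/(α+β) = 0.5738.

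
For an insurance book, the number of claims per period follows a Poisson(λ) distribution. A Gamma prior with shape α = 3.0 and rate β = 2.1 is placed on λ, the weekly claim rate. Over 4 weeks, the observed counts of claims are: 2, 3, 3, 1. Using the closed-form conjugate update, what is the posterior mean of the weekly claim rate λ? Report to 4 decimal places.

With a Gamma(shape α, rate β) prior, the Poisson likelihood is conjugate: the posterior is Gamma(α + ΣXᵢ, β + n).
Sum of counts S = 9 over n = 4 weeks.
Posterior: Gamma(α+S, β+n) = Gamma(3.0+9, 2.1+4) = Gamma(12.0, 6.1).
Posterior mean = α/β = 12.0/6.1 = 1.9672.

1.9672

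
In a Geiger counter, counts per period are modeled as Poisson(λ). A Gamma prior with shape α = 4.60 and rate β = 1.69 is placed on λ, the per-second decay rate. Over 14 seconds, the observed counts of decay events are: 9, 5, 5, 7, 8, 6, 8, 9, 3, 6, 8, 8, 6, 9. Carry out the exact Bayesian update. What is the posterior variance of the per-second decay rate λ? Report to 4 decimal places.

0.4127

With a Gamma(shape α, rate β) prior, the Poisson likelihood is conjugate: the posterior is Gamma(α + ΣXᵢ, β + n).
Sum of counts S = 97 over n = 14 seconds.
Posterior: Gamma(α+S, β+n) = Gamma(4.60+97, 1.69+14) = Gamma(101.60, 15.69).
Var = α/β² = 101.60/15.69² = 0.4127.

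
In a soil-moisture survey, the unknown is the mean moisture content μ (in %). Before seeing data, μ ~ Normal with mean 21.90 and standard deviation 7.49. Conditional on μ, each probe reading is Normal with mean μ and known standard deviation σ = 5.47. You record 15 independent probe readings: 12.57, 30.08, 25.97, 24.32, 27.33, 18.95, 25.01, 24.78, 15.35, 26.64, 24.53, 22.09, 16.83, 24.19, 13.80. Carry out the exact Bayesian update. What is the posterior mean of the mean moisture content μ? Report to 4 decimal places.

For Normal data with known variance σ², a Normal(μ₀, σ₀²) prior on μ is conjugate. Posterior precision = 1/σ₀² + n/σ²; posterior mean is the precision-weighted average of μ₀ and x̄.
Σxᵢ = 12.57 + 30.08 + 25.97 + 24.32 + 27.33 + 18.95 + 25.01 + 24.78 + 15.35 + 26.64 + 24.53 + 22.09 + 16.83 + 24.19 + 13.80 = 332.44, so n·x̄ = 332.44.
σ₀² = 7.49² = 56.1001, σ² = 5.47² = 29.9209; σ² + n·σ₀² = 29.9209 + 15·56.1001 = 871.4224.
Posterior mean = (μ₀/σ₀² + n·x̄/σ²)/(1/σ₀² + n/σ²) = (σ²·μ₀ + σ₀²·n·x̄)/(σ² + n·σ₀²) = (29.9209·21.90 + 56.1001·332.44)/871.4224 = 19305.184954/871.4224 = 22.1536.

22.1536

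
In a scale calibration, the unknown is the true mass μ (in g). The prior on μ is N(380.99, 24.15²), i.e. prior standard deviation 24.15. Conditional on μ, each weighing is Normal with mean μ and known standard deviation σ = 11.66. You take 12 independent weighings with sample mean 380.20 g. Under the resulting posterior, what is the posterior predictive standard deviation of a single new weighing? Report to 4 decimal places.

12.1272

For Normal data with known variance σ², a Normal(μ₀, σ₀²) prior on μ is conjugate. Posterior precision = 1/σ₀² + n/σ²; posterior mean is the precision-weighted average of μ₀ and x̄.
σ₀² = 24.15² = 583.2225, σ² = 11.66² = 135.9556; σ² + n·σ₀² = 135.9556 + 12·583.2225 = 7134.6256.
Posterior precision = 1/σ₀² + n/σ² = 1/583.2225 + 12/135.9556 = (σ² + n·σ₀²)/(σ₀²σ²) = 7134.6256/(583.2225·135.9556); posterior variance σₙ² = σ₀²σ²/(σ² + n·σ₀²) = 583.2225·135.9556/7134.6256 = 11.113739.
Predictive variance for one new observation = σₙ² + σ² = 583.2225·135.9556/7134.6256 + 135.9556 = σ²·(σ₀² + 7134.6256)/7134.6256 = 135.9556·7717.8481/7134.6256 = 147.069339; SD = √(135.9556·7717.8481/7134.6256) = 12.1272.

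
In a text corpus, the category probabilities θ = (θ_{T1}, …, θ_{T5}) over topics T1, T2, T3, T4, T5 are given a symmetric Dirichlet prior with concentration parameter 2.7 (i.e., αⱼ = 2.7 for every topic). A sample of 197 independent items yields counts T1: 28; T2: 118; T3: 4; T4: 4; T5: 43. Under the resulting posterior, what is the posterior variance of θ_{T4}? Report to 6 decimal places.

The Dirichlet prior is conjugate to the Multinomial likelihood: each posterior αⱼ = prior αⱼ + observed count nⱼ.
Posterior concentration: (30.7, 120.7, 6.7, 6.7, 45.7), total = 210.5.
Var[θ_j] = α_j(Σα−α_j)/((Σα)²(Σα+1)) = 6.7·203.8/(210.5²·211.5) = 0.000146.

0.000146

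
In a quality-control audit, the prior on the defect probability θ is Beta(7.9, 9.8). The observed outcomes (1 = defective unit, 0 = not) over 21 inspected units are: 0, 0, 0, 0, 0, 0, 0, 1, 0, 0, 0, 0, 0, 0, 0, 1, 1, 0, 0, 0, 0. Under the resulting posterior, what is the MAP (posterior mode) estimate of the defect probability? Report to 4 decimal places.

0.2698

The Beta prior is conjugate to a Binomial/Bernoulli likelihood; the update adds successes to α and failures to β.
Posterior: Beta(α+k, β+n−k) = Beta(7.9+3, 9.8+18) = Beta(10.9, 27.8).
Mode of Beta(a,b) for a,b>1 is (a−1)/(a+b−2) = 9.9/36.7 = 0.2698.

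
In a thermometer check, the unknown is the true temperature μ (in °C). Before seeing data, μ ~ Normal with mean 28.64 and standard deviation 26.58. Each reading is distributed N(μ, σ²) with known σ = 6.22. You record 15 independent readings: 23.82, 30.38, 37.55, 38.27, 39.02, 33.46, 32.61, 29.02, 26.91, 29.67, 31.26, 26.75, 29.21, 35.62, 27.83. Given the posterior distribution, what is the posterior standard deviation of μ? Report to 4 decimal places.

For Normal data with known variance σ², a Normal(μ₀, σ₀²) prior on μ is conjugate. Posterior precision = 1/σ₀² + n/σ²; posterior mean is the precision-weighted average of μ₀ and x̄.
σ₀² = 26.58² = 706.4964, σ² = 6.22² = 38.6884; σ² + n·σ₀² = 38.6884 + 15·706.4964 = 10636.1344.
Posterior precision = 1/σ₀² + n/σ² = 1/706.4964 + 15/38.6884 = (σ² + n·σ₀²)/(σ₀²σ²) = 10636.1344/(706.4964·38.6884); posterior variance σₙ² = σ₀²σ²/(σ² + n·σ₀²) = 706.4964·38.6884/10636.1344 = 2.569845.
Posterior SD = √σₙ² = √(706.4964·38.6884/10636.1344) = 1.6031.

1.6031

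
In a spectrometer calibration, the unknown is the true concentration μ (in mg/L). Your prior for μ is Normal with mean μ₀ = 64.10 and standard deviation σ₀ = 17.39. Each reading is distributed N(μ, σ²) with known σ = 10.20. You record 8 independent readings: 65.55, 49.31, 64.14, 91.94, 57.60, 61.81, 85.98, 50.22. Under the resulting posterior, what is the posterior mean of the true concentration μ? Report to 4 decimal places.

For Normal data with known variance σ², a Normal(μ₀, σ₀²) prior on μ is conjugate. Posterior precision = 1/σ₀² + n/σ²; posterior mean is the precision-weighted average of μ₀ and x̄.
Σxᵢ = 65.55 + 49.31 + 64.14 + 91.94 + 57.60 + 61.81 + 85.98 + 50.22 = 526.55, so n·x̄ = 526.55.
σ₀² = 17.39² = 302.4121, σ² = 10.20² = 104.04; σ² + n·σ₀² = 104.04 + 8·302.4121 = 2523.3368.
Posterior mean = (μ₀/σ₀² + n·x̄/σ²)/(1/σ₀² + n/σ²) = (σ²·μ₀ + σ₀²·n·x̄)/(σ² + n·σ₀²) = (104.04·64.10 + 302.4121·526.55)/2523.3368 = 165904.055255/2523.3368 = 65.7479.

65.7479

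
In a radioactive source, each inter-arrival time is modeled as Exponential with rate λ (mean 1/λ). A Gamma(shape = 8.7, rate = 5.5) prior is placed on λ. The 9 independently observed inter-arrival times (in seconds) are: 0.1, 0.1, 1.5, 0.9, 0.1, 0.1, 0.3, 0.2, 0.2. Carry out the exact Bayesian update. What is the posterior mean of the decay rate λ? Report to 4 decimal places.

With a Gamma(shape α, rate β) prior on the exponential rate λ, the posterior after n observations with total T = Σxᵢ is Gamma(α+n, β+T).
Sum of observations T = 3.5 seconds; n = 9.
Posterior: Gamma(8.7+9, 5.5+3.5) = Gamma(17.7, 9.0).
Posterior mean of λ = α/β = 17.7/9.0 = 1.9667.

1.9667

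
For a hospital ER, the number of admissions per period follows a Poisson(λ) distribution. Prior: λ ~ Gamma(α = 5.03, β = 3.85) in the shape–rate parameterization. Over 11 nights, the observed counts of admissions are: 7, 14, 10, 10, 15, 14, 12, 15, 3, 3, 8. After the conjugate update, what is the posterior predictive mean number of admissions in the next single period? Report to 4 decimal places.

7.8135

With a Gamma(shape α, rate β) prior, the Poisson likelihood is conjugate: the posterior is Gamma(α + ΣXᵢ, β + n).
Sum of counts S = 111 over n = 11 nights.
Posterior: Gamma(α+S, β+n) = Gamma(5.03+111, 3.85+11) = Gamma(116.03, 14.85).
The predictive distribution for one future period is NegBinom with mean α/β = 7.8135.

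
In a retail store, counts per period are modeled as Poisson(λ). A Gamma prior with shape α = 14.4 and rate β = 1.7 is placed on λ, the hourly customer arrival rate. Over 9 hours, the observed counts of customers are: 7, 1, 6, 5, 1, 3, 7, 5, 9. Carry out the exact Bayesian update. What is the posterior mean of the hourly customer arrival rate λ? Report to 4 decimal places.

5.4579

With a Gamma(shape α, rate β) prior, the Poisson likelihood is conjugate: the posterior is Gamma(α + ΣXᵢ, β + n).
Sum of counts S = 44 over n = 9 hours.
Posterior: Gamma(α+S, β+n) = Gamma(14.4+44, 1.7+9) = Gamma(58.4, 10.7).
Posterior mean = α/β = 58.4/10.7 = 5.4579.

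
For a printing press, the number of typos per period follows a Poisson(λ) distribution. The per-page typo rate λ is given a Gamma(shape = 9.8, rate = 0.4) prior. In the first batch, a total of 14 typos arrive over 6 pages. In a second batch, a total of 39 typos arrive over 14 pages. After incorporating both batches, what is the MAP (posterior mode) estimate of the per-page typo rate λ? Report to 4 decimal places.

3.0294

With a Gamma(shape α, rate β) prior, the Poisson likelihood is conjugate: the posterior is Gamma(α + ΣXᵢ, β + n).
After batch 1: Gamma(α+S, β+n) = Gamma(9.8+14, 0.4+6) = Gamma(23.8, 6.4).
After batch 2: Gamma(α+S, β+n) = Gamma(23.8+39, 6.4+14) = Gamma(62.8, 20.4).
Mode of Gamma(α,β) for α≥1 is (α−1)/β = 61.8/20.4 = 3.0294.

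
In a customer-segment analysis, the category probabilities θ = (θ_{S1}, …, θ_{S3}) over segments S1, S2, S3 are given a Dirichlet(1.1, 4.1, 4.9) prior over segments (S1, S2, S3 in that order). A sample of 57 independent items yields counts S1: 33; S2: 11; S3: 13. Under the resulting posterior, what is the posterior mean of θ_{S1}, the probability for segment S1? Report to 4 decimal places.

0.5082

The Dirichlet prior is conjugate to the Multinomial likelihood: each posterior αⱼ = prior αⱼ + observed count nⱼ.
Posterior concentration: (34.1, 15.1, 17.9), total = 67.1.
E[θ_{S1}|data] = α_{S1}/Σα = 34.1/67.1 = 0.5082.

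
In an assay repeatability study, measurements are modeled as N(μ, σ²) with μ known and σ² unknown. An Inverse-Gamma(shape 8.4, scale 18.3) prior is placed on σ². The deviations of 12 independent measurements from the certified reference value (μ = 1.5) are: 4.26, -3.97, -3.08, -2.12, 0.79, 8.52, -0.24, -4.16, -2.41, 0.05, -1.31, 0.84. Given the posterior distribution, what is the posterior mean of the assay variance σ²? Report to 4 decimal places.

6.8395

With known mean μ and an Inverse-Gamma(α, β) prior on σ², the Normal likelihood is conjugate: posterior is Inv-Gamma(α + n/2, β + Σ(xᵢ−μ)²/2).
Σ(xᵢ−μ)² = (4.26)² + (-3.97)² + (-3.08)² + (-2.12)² + (0.79)² + (8.52)² + (-0.24)² + (-4.16)² + (-2.41)² + (0.05)² + (-1.31)² + (0.84)² = 146.6993.
Posterior: Inv-Gamma(8.4 + 12/2, 18.3 + 146.6993/2) = Inv-Gamma(14.40, 91.64965).
E[σ²|data] = β/(α−1) = 91.64965/13.40 = 6.8395.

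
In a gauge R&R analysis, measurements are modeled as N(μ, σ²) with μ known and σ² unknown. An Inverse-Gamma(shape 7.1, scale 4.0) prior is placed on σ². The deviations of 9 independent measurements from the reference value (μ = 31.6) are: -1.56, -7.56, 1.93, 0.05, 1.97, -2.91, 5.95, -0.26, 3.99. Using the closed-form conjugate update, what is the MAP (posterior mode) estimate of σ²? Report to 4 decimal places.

With known mean μ and an Inverse-Gamma(α, β) prior on σ², the Normal likelihood is conjugate: posterior is Inv-Gamma(α + n/2, β + Σ(xᵢ−μ)²/2).
Σ(xᵢ−μ)² = (-1.56)² + (-7.56)² + (1.93)² + (0.05)² + (1.97)² + (-2.91)² + (5.95)² + (-0.26)² + (3.99)² = 127.0538.
Posterior: Inv-Gamma(7.1 + 9/2, 4.0 + 127.0538/2) = Inv-Gamma(11.60, 67.52690).
Mode = β/(α+1) = 67.52690/12.60 = 5.3593.

5.3593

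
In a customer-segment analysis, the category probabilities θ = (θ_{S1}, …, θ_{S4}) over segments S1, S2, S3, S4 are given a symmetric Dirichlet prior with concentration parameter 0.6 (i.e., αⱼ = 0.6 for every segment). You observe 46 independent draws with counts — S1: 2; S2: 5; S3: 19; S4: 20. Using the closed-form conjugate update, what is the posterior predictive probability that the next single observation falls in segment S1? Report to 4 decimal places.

The Dirichlet prior is conjugate to the Multinomial likelihood: each posterior αⱼ = prior αⱼ + observed count nⱼ.
Posterior concentration: (2.6, 5.6, 19.6, 20.6), total = 48.4.
P(next = S1 | data) = α_{S1}/Σα = 0.0537.

0.0537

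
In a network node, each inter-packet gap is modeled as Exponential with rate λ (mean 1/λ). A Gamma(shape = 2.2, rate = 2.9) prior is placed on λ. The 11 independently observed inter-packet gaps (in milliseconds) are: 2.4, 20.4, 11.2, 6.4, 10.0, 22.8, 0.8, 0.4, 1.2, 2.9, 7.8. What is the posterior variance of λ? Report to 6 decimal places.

With a Gamma(shape α, rate β) prior on the exponential rate λ, the posterior after n observations with total T = Σxᵢ is Gamma(α+n, β+T).
Sum of observations T = 86.3 milliseconds; n = 11.
Posterior: Gamma(2.2+11, 2.9+86.3) = Gamma(13.2, 89.2).
Var = α/β² = 0.001659.

0.001659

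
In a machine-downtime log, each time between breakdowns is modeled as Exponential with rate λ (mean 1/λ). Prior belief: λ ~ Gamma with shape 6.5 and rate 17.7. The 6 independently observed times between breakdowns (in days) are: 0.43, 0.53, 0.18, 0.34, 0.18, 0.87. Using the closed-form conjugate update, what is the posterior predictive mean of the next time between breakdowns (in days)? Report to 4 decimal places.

With a Gamma(shape α, rate β) prior on the exponential rate λ, the posterior after n observations with total T = Σxᵢ is Gamma(α+n, β+T).
Sum of observations T = 2.53 days; n = 6.
Posterior: Gamma(6.5+6, 17.7+2.53) = Gamma(12.5, 20.23).
The predictive distribution for the next observation is Lomax; its mean is β/(α−1) = 20.23/11.5 = 1.7591.

1.7591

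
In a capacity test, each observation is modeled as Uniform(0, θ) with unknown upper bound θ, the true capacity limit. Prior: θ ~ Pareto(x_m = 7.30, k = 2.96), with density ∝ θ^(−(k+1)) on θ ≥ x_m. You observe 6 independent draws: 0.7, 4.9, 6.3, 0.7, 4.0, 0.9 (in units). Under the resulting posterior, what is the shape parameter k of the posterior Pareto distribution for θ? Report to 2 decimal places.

8.96

A Pareto(scale x_m, shape k) prior on the upper bound θ of Uniform(0, θ) is conjugate: posterior is Pareto(max(x_m, max xᵢ), k + n).
Sample maximum = 6.3; prior scale x_m = 7.30 → posterior scale = max = 7.30.
Posterior shape = 2.96 + 6 = 8.96.
Posterior shape k = 8.96.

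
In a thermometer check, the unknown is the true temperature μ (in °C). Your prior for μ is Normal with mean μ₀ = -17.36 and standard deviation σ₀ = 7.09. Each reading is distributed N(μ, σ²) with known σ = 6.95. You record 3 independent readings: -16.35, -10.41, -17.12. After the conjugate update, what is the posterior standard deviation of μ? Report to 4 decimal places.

For Normal data with known variance σ², a Normal(μ₀, σ₀²) prior on μ is conjugate. Posterior precision = 1/σ₀² + n/σ²; posterior mean is the precision-weighted average of μ₀ and x̄.
σ₀² = 7.09² = 50.2681, σ² = 6.95² = 48.3025; σ² + n·σ₀² = 48.3025 + 3·50.2681 = 199.1068.
Posterior precision = 1/σ₀² + n/σ² = 1/50.2681 + 3/48.3025 = (σ² + n·σ₀²)/(σ₀²σ²) = 199.1068/(50.2681·48.3025); posterior variance σₙ² = σ₀²σ²/(σ² + n·σ₀²) = 50.2681·48.3025/199.1068 = 12.194837.
Posterior SD = √σₙ² = √(50.2681·48.3025/199.1068) = 3.4921.

3.4921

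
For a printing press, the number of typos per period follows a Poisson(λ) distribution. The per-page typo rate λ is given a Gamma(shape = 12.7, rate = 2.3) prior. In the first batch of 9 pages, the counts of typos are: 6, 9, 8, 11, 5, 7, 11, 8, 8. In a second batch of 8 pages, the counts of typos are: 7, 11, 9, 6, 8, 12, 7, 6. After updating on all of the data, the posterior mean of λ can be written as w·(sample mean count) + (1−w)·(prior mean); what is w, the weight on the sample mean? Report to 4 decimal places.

With a Gamma(shape α, rate β) prior, the Poisson likelihood is conjugate: the posterior is Gamma(α + ΣXᵢ, β + n).
Total number of pages: n = 9 + 8 = 17.
Posterior mean = (α₀+S)/(β₀+n) = [n/(β₀+n)]·(S/n) + [β₀/(β₀+n)]·(α₀/β₀), so only n and β₀ enter the weight.
Weight on data w = n/(β₀+n) = 17/(2.3+17) = 17/19.3 = 0.8808.

0.8808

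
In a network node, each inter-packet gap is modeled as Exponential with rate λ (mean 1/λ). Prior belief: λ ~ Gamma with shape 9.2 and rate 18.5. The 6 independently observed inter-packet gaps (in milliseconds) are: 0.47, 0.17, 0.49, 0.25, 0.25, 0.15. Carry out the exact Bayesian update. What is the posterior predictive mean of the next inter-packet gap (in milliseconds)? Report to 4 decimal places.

1.4282

With a Gamma(shape α, rate β) prior on the exponential rate λ, the posterior after n observations with total T = Σxᵢ is Gamma(α+n, β+T).
Sum of observations T = 1.78 milliseconds; n = 6.
Posterior: Gamma(9.2+6, 18.5+1.78) = Gamma(15.2, 20.28).
The predictive distribution for the next observation is Lomax; its mean is β/(α−1) = 20.28/14.2 = 1.4282.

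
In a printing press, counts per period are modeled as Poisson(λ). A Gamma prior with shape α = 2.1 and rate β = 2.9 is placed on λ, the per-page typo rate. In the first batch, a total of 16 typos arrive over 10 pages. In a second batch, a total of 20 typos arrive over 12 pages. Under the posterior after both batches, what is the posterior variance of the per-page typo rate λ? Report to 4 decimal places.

With a Gamma(shape α, rate β) prior, the Poisson likelihood is conjugate: the posterior is Gamma(α + ΣXᵢ, β + n).
After batch 1: Gamma(α+S, β+n) = Gamma(2.1+16, 2.9+10) = Gamma(18.1, 12.9).
After batch 2: Gamma(α+S, β+n) = Gamma(18.1+20, 12.9+12) = Gamma(38.1, 24.9).
Var = α/β² = 38.1/24.9² = 0.0615.

0.0615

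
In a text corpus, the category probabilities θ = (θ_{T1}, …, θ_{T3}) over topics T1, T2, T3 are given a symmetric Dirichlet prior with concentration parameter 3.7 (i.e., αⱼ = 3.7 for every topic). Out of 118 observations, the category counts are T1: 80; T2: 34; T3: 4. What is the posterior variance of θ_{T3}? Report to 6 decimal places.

0.000431

The Dirichlet prior is conjugate to the Multinomial likelihood: each posterior αⱼ = prior αⱼ + observed count nⱼ.
Posterior concentration: (83.7, 37.7, 7.7), total = 129.1.
Var[θ_j] = α_j(Σα−α_j)/((Σα)²(Σα+1)) = 7.7·121.4/(129.1²·130.1) = 0.000431.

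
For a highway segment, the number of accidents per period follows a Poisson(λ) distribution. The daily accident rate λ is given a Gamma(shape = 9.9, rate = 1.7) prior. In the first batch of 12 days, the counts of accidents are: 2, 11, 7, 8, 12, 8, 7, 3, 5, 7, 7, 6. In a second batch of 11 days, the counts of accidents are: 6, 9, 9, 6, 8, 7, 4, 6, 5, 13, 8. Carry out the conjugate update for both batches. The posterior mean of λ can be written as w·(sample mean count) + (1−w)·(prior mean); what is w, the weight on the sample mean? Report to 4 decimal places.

0.9312

With a Gamma(shape α, rate β) prior, the Poisson likelihood is conjugate: the posterior is Gamma(α + ΣXᵢ, β + n).
Total number of days: n = 12 + 11 = 23.
Posterior mean = (α₀+S)/(β₀+n) = [n/(β₀+n)]·(S/n) + [β₀/(β₀+n)]·(α₀/β₀), so only n and β₀ enter the weight.
Weight on data w = n/(β₀+n) = 23/(1.7+23) = 23/24.7 = 0.9312.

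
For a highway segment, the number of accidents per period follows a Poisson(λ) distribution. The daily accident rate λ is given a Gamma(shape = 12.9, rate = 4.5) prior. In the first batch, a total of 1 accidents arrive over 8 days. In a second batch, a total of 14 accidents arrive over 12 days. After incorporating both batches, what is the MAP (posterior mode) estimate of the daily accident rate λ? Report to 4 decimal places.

With a Gamma(shape α, rate β) prior, the Poisson likelihood is conjugate: the posterior is Gamma(α + ΣXᵢ, β + n).
After batch 1: Gamma(α+S, β+n) = Gamma(12.9+1, 4.5+8) = Gamma(13.9, 12.5).
After batch 2: Gamma(α+S, β+n) = Gamma(13.9+14, 12.5+12) = Gamma(27.9, 24.5).
Mode of Gamma(α,β) for α≥1 is (α−1)/β = 26.9/24.5 = 1.0980.

1.0980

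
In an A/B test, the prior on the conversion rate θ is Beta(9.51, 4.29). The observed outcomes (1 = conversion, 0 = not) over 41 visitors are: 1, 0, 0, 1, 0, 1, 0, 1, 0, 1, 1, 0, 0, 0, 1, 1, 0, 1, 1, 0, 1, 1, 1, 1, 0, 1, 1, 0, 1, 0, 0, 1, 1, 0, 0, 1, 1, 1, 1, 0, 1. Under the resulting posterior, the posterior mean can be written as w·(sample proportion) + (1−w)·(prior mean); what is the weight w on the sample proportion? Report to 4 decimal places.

0.7482

The Beta prior is conjugate to a Binomial/Bernoulli likelihood; the update adds successes to α and failures to β.
Posterior mean = (α₀+k)/(α₀+β₀+n) = [n/(α₀+β₀+n)]·(k/n) + [(α₀+β₀)/(α₀+β₀+n)]·α₀/(α₀+β₀), so only n and the prior enter the weight.
The weight on the data is w = n/(α₀+β₀+n) = 41/(9.51+4.29+41) = 41/54.80 = 0.7482.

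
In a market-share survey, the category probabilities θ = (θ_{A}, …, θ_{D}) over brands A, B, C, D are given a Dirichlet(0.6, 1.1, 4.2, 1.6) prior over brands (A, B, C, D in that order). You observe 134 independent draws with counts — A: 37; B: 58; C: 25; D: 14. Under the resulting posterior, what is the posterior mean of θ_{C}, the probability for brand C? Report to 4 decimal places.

The Dirichlet prior is conjugate to the Multinomial likelihood: each posterior αⱼ = prior αⱼ + observed count nⱼ.
Posterior concentration: (37.6, 59.1, 29.2, 15.6), total = 141.5.
E[θ_{C}|data] = α_{C}/Σα = 29.2/141.5 = 0.2064.

0.2064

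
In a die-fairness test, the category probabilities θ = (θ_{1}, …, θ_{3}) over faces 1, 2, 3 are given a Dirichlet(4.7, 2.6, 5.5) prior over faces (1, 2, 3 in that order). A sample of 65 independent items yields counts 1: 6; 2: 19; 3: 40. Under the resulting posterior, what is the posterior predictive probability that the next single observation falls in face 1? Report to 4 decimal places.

0.1375

The Dirichlet prior is conjugate to the Multinomial likelihood: each posterior αⱼ = prior αⱼ + observed count nⱼ.
Posterior concentration: (10.7, 21.6, 45.5), total = 77.8.
P(next = 1 | data) = α_{1}/Σα = 0.1375.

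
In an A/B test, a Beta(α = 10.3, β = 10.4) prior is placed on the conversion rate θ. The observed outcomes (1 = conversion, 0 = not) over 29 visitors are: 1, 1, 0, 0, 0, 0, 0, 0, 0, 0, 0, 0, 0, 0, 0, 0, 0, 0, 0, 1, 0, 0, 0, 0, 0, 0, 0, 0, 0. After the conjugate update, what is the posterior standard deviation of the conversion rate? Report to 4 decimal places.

The Beta prior is conjugate to a Binomial/Bernoulli likelihood; the update adds successes to α and failures to β.
Posterior: Beta(α+k, β+n−k) = Beta(10.3+3, 10.4+26) = Beta(13.3, 36.4).
Var = αβ/((α+β)²(α+β+1)) = 13.3·36.4/(49.7²·50.7) = 0.00386574; SD = √0.00386574 = 0.0622.

0.0622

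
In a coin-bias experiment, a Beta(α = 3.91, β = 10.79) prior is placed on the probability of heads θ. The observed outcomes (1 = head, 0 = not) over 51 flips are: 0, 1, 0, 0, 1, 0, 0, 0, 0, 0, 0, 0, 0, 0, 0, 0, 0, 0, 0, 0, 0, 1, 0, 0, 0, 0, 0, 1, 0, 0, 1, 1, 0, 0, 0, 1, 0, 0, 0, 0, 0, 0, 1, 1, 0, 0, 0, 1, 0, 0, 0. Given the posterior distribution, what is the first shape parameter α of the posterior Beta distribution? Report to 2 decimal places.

The Beta prior is conjugate to a Binomial/Bernoulli likelihood; the update adds successes to α and failures to β.
Posterior: Beta(α+k, β+n−k) = Beta(3.91+10, 10.79+41) = Beta(13.91, 51.79).
Posterior α = 13.91.

13.91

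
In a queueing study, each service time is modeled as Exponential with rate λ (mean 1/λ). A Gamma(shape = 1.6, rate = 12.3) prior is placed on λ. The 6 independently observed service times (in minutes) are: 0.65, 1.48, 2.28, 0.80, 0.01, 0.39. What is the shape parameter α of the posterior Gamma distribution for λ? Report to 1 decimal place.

With a Gamma(shape α, rate β) prior on the exponential rate λ, the posterior after n observations with total T = Σxᵢ is Gamma(α+n, β+T).
Sum of observations T = 5.61 minutes; n = 6.
Posterior: Gamma(1.6+6, 12.3+5.61) = Gamma(7.6, 17.91).
Posterior α = 7.6.

7.6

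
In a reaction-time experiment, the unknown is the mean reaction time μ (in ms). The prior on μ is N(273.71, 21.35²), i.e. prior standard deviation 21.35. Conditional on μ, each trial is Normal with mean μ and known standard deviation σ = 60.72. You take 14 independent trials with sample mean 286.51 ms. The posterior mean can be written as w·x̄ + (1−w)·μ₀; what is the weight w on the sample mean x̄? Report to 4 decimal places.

For Normal data with known variance σ², a Normal(μ₀, σ₀²) prior on μ is conjugate. Posterior precision = 1/σ₀² + n/σ²; posterior mean is the precision-weighted average of μ₀ and x̄.
σ₀² = 21.35² = 455.8225, σ² = 60.72² = 3686.9184. Prior precision 1/σ₀² = 1/455.8225; data precision n/σ² = 14/3686.9184.
w = (n/σ²)/(1/σ₀² + n/σ²) = n·σ₀²/(σ² + n·σ₀²) = 14·455.8225/(3686.9184 + 14·455.8225) = 6381.515/10068.4334 = 0.6338.

0.6338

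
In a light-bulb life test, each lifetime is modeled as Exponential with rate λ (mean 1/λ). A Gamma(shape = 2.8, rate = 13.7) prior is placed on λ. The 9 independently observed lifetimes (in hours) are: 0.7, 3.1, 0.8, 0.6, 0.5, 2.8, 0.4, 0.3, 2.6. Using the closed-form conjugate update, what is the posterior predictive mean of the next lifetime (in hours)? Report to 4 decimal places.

With a Gamma(shape α, rate β) prior on the exponential rate λ, the posterior after n observations with total T = Σxᵢ is Gamma(α+n, β+T).
Sum of observations T = 11.8 hours; n = 9.
Posterior: Gamma(2.8+9, 13.7+11.8) = Gamma(11.8, 25.5).
The predictive distribution for the next observation is Lomax; its mean is β/(α−1) = 25.5/10.8 = 2.3611.

2.3611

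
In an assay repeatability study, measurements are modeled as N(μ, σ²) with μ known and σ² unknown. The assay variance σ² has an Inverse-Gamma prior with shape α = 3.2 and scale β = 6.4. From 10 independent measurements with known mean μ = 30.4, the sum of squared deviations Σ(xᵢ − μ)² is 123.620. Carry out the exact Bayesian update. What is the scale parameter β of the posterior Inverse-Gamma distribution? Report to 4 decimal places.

68.2100

With known mean μ and an Inverse-Gamma(α, β) prior on σ², the Normal likelihood is conjugate: posterior is Inv-Gamma(α + n/2, β + Σ(xᵢ−μ)²/2).
Posterior: Inv-Gamma(3.2 + 10/2, 6.4 + 123.620/2) = Inv-Gamma(8.20, 68.2100).
Posterior β = 68.2100.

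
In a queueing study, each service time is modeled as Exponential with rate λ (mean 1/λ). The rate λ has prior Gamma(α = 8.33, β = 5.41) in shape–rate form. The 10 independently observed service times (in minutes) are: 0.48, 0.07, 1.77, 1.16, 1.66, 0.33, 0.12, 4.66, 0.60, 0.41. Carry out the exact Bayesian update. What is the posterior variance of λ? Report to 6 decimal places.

0.065962

With a Gamma(shape α, rate β) prior on the exponential rate λ, the posterior after n observations with total T = Σxᵢ is Gamma(α+n, β+T).
Sum of observations T = 11.26 minutes; n = 10.
Posterior: Gamma(8.33+10, 5.41+11.26) = Gamma(18.33, 16.67).
Var = α/β² = 0.065962.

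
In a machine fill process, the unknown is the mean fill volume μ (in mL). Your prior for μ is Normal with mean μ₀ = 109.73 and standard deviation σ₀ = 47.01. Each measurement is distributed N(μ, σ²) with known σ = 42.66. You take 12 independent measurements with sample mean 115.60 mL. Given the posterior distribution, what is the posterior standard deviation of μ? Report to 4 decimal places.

11.9129

For Normal data with known variance σ², a Normal(μ₀, σ₀²) prior on μ is conjugate. Posterior precision = 1/σ₀² + n/σ²; posterior mean is the precision-weighted average of μ₀ and x̄.
σ₀² = 47.01² = 2209.9401, σ² = 42.66² = 1819.8756; σ² + n·σ₀² = 1819.8756 + 12·2209.9401 = 28339.1568.
Posterior precision = 1/σ₀² + n/σ² = 1/2209.9401 + 12/1819.8756 = (σ² + n·σ₀²)/(σ₀²σ²) = 28339.1568/(2209.9401·1819.8756); posterior variance σₙ² = σ₀²σ²/(σ² + n·σ₀²) = 2209.9401·1819.8756/28339.1568 = 141.917281.
Posterior SD = √σₙ² = √(2209.9401·1819.8756/28339.1568) = 11.9129.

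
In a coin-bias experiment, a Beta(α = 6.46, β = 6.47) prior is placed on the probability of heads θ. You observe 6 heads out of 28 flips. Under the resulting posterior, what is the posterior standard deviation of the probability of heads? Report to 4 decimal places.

0.0711

The Beta prior is conjugate to a Binomial/Bernoulli likelihood; the update adds successes to α and failures to β.
Posterior: Beta(α+k, β+n−k) = Beta(6.46+6, 6.47+22) = Beta(12.46, 28.47).
Var = αβ/((α+β)²(α+β+1)) = 12.46·28.47/(40.93²·41.93) = 0.00505007; SD = √0.00505007 = 0.0711.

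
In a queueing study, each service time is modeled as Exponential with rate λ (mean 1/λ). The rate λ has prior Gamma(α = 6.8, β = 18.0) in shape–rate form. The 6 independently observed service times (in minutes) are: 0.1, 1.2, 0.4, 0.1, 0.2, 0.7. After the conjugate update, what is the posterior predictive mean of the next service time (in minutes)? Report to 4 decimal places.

With a Gamma(shape α, rate β) prior on the exponential rate λ, the posterior after n observations with total T = Σxᵢ is Gamma(α+n, β+T).
Sum of observations T = 2.7 minutes; n = 6.
Posterior: Gamma(6.8+6, 18.0+2.7) = Gamma(12.8, 20.7).
The predictive distribution for the next observation is Lomax; its mean is β/(α−1) = 20.7/11.8 = 1.7542.

1.7542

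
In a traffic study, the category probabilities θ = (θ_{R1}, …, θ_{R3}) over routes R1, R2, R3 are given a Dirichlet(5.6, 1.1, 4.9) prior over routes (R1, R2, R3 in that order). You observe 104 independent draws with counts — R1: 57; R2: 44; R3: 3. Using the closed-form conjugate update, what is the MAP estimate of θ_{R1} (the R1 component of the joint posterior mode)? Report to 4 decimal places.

0.5471

The Dirichlet prior is conjugate to the Multinomial likelihood: each posterior αⱼ = prior αⱼ + observed count nⱼ.
Posterior concentration: (62.6, 45.1, 7.9), total = 115.6.
Joint mode component: (α_{R1}−1)/(Σα−K) = 61.6/112.6 = 0.5471.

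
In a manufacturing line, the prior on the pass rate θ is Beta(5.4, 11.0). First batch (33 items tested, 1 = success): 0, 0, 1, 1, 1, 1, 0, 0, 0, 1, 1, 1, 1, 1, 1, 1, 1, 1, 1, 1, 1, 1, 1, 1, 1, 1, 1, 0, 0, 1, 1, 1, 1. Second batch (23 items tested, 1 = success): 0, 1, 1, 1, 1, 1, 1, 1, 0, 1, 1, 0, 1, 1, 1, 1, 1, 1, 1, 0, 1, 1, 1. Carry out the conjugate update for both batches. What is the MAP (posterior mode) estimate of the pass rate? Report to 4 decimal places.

The Beta prior is conjugate to a Binomial/Bernoulli likelihood; the update adds successes to α and failures to β.
After batch 1: Beta(5.4+26, 11.0+7) = Beta(31.4, 18.0).
After batch 2: Beta(31.4+19, 18.0+4) = Beta(50.4, 22.0).
Mode of Beta(a,b) for a,b>1 is (a−1)/(a+b−2) = 49.4/70.4 = 0.7017.

0.7017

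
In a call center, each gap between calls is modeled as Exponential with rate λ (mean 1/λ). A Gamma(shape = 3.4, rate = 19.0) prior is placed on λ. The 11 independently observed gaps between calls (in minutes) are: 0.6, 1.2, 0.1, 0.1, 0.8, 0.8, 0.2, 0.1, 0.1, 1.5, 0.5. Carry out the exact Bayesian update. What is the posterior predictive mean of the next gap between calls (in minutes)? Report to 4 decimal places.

1.8657

With a Gamma(shape α, rate β) prior on the exponential rate λ, the posterior after n observations with total T = Σxᵢ is Gamma(α+n, β+T).
Sum of observations T = 6.0 minutes; n = 11.
Posterior: Gamma(3.4+11, 19.0+6.0) = Gamma(14.4, 25.0).
The predictive distribution for the next observation is Lomax; its mean is β/(α−1) = 25.0/13.4 = 1.8657.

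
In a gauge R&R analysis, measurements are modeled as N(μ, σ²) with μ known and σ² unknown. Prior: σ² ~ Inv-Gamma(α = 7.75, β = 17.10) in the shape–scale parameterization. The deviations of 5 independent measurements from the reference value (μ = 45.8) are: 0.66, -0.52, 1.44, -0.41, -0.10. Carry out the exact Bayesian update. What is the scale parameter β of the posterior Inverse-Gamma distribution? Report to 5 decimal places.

18.57885

With known mean μ and an Inverse-Gamma(α, β) prior on σ², the Normal likelihood is conjugate: posterior is Inv-Gamma(α + n/2, β + Σ(xᵢ−μ)²/2).
Σ(xᵢ−μ)² = (0.66)² + (-0.52)² + (1.44)² + (-0.41)² + (-0.10)² = 2.9577.
Posterior: Inv-Gamma(7.75 + 5/2, 17.10 + 2.9577/2) = Inv-Gamma(10.25, 18.57885).
Posterior β = 18.57885.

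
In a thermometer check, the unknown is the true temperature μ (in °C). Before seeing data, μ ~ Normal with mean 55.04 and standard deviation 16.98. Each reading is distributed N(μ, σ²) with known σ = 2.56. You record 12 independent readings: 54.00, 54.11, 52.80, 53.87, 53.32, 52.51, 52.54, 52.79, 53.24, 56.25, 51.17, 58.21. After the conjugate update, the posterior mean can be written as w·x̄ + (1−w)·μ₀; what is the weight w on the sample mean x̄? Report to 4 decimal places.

For Normal data with known variance σ², a Normal(μ₀, σ₀²) prior on μ is conjugate. Posterior precision = 1/σ₀² + n/σ²; posterior mean is the precision-weighted average of μ₀ and x̄.
σ₀² = 16.98² = 288.3204, σ² = 2.56² = 6.5536. Prior precision 1/σ₀² = 1/288.3204; data precision n/σ² = 12/6.5536.
w = (n/σ²)/(1/σ₀² + n/σ²) = n·σ₀²/(σ² + n·σ₀²) = 12·288.3204/(6.5536 + 12·288.3204) = 3459.8448/3466.3984 = 0.9981.

0.9981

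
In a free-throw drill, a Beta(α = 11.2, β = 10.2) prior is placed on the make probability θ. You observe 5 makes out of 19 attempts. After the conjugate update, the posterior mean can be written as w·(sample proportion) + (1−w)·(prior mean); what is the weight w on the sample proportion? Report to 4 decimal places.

0.4703

The Beta prior is conjugate to a Binomial/Bernoulli likelihood; the update adds successes to α and failures to β.
Posterior mean = (α₀+k)/(α₀+β₀+n) = [n/(α₀+β₀+n)]·(k/n) + [(α₀+β₀)/(α₀+β₀+n)]·α₀/(α₀+β₀), so only n and the prior enter the weight.
The weight on the data is w = n/(α₀+β₀+n) = 19/(11.2+10.2+19) = 19/40.4 = 0.4703.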